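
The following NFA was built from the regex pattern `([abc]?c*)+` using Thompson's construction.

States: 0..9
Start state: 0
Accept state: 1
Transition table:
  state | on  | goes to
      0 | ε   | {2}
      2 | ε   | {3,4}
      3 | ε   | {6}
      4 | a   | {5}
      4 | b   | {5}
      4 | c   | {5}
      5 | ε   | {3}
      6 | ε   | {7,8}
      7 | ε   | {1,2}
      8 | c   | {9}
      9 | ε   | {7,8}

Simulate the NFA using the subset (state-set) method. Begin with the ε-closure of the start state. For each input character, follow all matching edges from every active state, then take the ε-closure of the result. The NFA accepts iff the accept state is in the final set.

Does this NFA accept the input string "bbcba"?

Answer: ACCEPT

Trace:
initial (ε-close {0}): {0,1,2,3,4,6,7,8}
'b' @ 1: {1,2,3,4,5,6,7,8}  [accepting]
'b' @ 2: {1,2,3,4,5,6,7,8}  [accepting]
'c' @ 3: {1,2,3,4,5,6,7,8,9}  [accepting]
'b' @ 4: {1,2,3,4,5,6,7,8}  [accepting]
'a' @ 5: {1,2,3,4,5,6,7,8}  [accepting]
after full input: {1,2,3,4,5,6,7,8}  (accept=1 in)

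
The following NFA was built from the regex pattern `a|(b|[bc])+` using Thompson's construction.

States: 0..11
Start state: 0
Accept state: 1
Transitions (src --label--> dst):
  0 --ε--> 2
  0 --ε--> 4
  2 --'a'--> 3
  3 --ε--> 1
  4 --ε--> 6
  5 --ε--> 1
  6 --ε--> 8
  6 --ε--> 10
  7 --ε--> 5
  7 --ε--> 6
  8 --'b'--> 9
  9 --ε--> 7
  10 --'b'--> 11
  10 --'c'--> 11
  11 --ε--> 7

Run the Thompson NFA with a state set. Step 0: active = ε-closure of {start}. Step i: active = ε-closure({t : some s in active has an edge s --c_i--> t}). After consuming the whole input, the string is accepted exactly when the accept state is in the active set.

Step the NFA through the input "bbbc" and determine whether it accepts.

start: ε-closure({0}) = {0,2,4,6,8,10}
'b' @ 1: {1,5,6,7,8,9,10,11}  ✓accept
'b' @ 2: {1,5,6,7,8,9,10,11}  ✓accept
'b' @ 3: {1,5,6,7,8,9,10,11}  ✓accept
'c' @ 4: {1,5,6,7,8,10,11}  ✓accept
end set {1,5,6,7,8,10,11} — state 1 in

Answer: ACCEPT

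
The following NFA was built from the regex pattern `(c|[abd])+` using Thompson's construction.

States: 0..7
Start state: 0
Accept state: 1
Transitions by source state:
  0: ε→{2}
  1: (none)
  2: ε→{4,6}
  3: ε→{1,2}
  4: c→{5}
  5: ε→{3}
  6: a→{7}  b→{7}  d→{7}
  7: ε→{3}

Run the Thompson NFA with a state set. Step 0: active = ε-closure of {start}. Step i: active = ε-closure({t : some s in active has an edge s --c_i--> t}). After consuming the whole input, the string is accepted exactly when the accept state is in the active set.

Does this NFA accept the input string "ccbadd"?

Answer: ACCEPT

Derivation:
start: ε-closure({0}) = {0,2,4,6}
'c' @ 1: {1,2,3,4,5,6}  (accept∈set)
'c' @ 2: {1,2,3,4,5,6}  (accept∈set)
'b' @ 3: {1,2,3,4,6,7}  (accept∈set)
'a' @ 4: {1,2,3,4,6,7}  (accept∈set)
'd' @ 5: {1,2,3,4,6,7}  (accept∈set)
'd' @ 6: {1,2,3,4,6,7}  (accept∈set)
end set {1,2,3,4,6,7} — state 1 in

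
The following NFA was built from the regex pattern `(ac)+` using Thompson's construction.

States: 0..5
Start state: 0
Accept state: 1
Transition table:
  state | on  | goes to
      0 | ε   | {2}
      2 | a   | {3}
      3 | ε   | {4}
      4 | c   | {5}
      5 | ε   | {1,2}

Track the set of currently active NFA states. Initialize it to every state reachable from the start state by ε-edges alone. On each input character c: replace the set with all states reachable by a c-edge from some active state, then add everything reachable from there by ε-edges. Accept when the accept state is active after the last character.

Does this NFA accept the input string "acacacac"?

Answer: ACCEPT

Steps:
start: ε-closure({0}) = {0,2}
'a' @ 1: {3,4}
'c' @ 2: {1,2,5}  ✓accept
'a' @ 3: {3,4}
'c' @ 4: {1,2,5}  ✓accept
'a' @ 5: {3,4}
'c' @ 6: {1,2,5}  ✓accept
'a' @ 7: {3,4}
'c' @ 8: {1,2,5}  ✓accept
final: {1,2,5}; accept 1 in set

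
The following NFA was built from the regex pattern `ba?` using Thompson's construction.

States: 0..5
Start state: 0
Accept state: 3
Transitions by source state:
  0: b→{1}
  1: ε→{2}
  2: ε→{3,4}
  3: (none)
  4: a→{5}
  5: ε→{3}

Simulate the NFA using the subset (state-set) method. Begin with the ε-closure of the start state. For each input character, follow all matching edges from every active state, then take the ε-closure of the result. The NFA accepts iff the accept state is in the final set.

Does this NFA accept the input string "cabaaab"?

initial (ε-close {0}): {0}
'c' @ 1: {}  — state set empty
rest 'abaaab' ignored (set empty)
final: {}; accept 3 not in set

Answer: REJECT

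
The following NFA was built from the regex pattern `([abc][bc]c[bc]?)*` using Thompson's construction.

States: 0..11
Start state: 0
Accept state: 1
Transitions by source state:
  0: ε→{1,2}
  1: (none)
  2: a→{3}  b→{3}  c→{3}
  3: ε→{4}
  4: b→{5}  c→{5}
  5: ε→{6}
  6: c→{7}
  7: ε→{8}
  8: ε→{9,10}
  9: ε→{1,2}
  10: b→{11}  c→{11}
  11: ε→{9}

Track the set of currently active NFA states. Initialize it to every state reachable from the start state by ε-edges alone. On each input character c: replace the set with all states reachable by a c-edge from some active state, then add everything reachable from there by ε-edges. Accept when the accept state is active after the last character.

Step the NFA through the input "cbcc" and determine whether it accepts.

start: ε-closure({0}) = {0,1,2}
'c' @ 1: {3,4}
'b' @ 2: {5,6}
'c' @ 3: {1,2,7,8,9,10}  [accepting]
'c' @ 4: {1,2,3,4,9,11}  [accepting]
end set {1,2,3,4,9,11} — state 1 in

Answer: ACCEPT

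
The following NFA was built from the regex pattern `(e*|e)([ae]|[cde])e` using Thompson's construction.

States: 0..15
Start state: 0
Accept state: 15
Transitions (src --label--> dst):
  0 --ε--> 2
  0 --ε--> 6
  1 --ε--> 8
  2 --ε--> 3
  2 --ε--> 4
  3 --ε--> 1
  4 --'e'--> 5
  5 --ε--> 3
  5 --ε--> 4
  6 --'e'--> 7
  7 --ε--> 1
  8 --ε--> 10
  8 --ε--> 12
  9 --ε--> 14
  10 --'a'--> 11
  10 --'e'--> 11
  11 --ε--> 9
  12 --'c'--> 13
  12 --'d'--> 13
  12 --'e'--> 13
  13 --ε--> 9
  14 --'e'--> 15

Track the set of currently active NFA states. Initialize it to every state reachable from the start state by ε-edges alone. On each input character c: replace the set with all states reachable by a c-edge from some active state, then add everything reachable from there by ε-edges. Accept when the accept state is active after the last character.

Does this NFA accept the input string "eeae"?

start: ε-closure({0}) = {0,1,2,3,4,6,8,10,12}
'e' @ 1: {1,3,4,5,7,8,9,10,11,12,13,14}
'e' @ 2: {1,3,4,5,8,9,10,11,12,13,14,15}  (accept∈set)
'a' @ 3: {9,11,14}
'e' @ 4: {15}  (accept∈set)
end set {15} — state 15 in

Answer: ACCEPT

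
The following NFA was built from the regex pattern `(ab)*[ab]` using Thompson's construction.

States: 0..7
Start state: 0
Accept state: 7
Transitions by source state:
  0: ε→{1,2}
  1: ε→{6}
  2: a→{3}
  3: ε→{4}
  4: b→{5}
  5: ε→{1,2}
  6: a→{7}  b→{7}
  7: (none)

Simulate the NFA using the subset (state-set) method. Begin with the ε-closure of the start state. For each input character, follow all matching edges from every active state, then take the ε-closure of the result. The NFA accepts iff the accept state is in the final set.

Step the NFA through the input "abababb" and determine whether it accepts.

Answer: ACCEPT

Steps:
start: ε-closure({0}) = {0,1,2,6}
'a' @ 1: {3,4,7}  [accepting]
'b' @ 2: {1,2,5,6}
'a' @ 3: {3,4,7}  [accepting]
'b' @ 4: {1,2,5,6}
'a' @ 5: {3,4,7}  [accepting]
'b' @ 6: {1,2,5,6}
'b' @ 7: {7}  [accepting]
after full input: {7}  (accept=7 in)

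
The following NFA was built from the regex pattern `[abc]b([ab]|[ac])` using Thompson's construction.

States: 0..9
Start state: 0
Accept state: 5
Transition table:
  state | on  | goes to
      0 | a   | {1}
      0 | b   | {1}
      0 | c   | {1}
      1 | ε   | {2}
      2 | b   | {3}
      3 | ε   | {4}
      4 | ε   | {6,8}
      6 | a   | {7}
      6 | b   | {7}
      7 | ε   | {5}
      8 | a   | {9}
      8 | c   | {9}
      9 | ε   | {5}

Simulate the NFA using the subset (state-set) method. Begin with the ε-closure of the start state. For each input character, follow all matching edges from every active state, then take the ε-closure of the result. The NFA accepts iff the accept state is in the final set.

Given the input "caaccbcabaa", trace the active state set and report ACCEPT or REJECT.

Answer: REJECT

Derivation:
S₀ = ε-closure({0}) = {0}
'c' @ 1: {1,2}
'a' @ 2: {}  — dead — no transitions
rest 'accbcabaa' ignored (set empty)
final: {}; accept 5 not in set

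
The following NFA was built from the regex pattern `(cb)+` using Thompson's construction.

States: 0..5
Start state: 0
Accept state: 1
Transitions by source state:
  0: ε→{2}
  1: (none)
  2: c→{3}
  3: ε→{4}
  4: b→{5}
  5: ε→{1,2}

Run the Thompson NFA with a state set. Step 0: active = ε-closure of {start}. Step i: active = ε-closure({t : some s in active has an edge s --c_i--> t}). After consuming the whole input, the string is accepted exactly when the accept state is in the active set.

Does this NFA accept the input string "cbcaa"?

Answer: REJECT

Steps:
start: ε-closure({0}) = {0,2}
'c' @ 1: {3,4}
'b' @ 2: {1,2,5}  (accept∈set)
'c' @ 3: {3,4}
'a' @ 4: {}  — state set empty
rest 'a' ignored (set empty)
final: {}; accept 1 not in set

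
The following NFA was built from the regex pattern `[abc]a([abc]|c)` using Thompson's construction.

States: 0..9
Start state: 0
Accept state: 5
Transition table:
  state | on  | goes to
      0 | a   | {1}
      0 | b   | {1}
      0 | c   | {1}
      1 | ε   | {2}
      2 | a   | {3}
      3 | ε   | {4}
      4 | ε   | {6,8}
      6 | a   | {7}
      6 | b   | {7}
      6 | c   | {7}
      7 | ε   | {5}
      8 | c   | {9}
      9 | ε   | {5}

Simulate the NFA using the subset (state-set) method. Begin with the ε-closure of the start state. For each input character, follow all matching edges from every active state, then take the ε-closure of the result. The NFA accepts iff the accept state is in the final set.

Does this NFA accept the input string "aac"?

initial (ε-close {0}): {0}
'a' @ 1: {1,2}
'a' @ 2: {3,4,6,8}
'c' @ 3: {5,7,9}  (accept∈set)
final: {5,7,9}; accept 5 in set

Answer: ACCEPT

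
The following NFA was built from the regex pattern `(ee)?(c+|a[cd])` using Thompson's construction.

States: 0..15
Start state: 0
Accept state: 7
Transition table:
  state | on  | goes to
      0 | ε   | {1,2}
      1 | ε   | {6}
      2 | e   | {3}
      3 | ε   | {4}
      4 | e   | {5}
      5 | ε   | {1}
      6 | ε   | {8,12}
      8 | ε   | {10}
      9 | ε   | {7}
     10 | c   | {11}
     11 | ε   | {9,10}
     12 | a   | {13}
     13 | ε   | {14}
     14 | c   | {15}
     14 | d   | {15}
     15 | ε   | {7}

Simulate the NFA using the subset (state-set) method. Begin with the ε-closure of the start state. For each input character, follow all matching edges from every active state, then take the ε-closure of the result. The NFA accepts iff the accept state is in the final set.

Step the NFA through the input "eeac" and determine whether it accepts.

initial (ε-close {0}): {0,1,2,6,8,10,12}
'e' @ 1: {3,4}
'e' @ 2: {1,5,6,8,10,12}
'a' @ 3: {13,14}
'c' @ 4: {7,15}  ✓accept
after full input: {7,15}  (accept=7 in)

Answer: ACCEPT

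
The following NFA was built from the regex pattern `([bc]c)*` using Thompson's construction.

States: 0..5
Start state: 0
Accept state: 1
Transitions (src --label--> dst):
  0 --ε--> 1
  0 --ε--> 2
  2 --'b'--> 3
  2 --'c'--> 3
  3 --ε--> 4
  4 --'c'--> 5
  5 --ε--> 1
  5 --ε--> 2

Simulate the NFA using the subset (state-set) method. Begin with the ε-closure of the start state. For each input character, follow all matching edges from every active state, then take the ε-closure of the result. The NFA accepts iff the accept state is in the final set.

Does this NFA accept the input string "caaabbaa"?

Answer: REJECT

Derivation:
S₀ = ε-closure({0}) = {0,1,2}
'c' @ 1: {3,4}
'a' @ 2: {}  — dead — no transitions
rest 'aabbaa' ignored (set empty)
end set {} — state 1 not in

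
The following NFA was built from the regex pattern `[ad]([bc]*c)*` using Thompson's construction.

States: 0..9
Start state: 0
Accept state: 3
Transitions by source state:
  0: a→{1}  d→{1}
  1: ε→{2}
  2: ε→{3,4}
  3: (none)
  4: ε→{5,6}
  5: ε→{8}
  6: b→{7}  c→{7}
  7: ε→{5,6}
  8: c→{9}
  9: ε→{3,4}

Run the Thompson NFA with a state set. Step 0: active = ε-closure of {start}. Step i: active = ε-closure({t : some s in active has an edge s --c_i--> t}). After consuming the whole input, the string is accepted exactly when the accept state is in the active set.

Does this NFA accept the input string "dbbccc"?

S₀ = ε-closure({0}) = {0}
'd' @ 1: {1,2,3,4,5,6,8}  (accept∈set)
'b' @ 2: {5,6,7,8}
'b' @ 3: {5,6,7,8}
'c' @ 4: {3,4,5,6,7,8,9}  (accept∈set)
'c' @ 5: {3,4,5,6,7,8,9}  (accept∈set)
'c' @ 6: {3,4,5,6,7,8,9}  (accept∈set)
final: {3,4,5,6,7,8,9}; accept 3 in set

Answer: ACCEPT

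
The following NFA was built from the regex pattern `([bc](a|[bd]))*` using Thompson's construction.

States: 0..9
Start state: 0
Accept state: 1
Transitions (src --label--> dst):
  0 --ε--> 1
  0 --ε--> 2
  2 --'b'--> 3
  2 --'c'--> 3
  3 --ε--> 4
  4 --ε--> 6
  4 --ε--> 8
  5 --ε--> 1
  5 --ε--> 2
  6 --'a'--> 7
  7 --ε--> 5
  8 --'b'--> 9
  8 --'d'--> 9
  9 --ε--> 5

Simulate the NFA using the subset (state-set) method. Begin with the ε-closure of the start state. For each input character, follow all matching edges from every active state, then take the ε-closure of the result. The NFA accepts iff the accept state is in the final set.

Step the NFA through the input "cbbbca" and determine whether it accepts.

Answer: ACCEPT

Trace:
start: ε-closure({0}) = {0,1,2}
'c' @ 1: {3,4,6,8}
'b' @ 2: {1,2,5,9}  (accept∈set)
'b' @ 3: {3,4,6,8}
'b' @ 4: {1,2,5,9}  (accept∈set)
'c' @ 5: {3,4,6,8}
'a' @ 6: {1,2,5,7}  (accept∈set)
final: {1,2,5,7}; accept 1 in set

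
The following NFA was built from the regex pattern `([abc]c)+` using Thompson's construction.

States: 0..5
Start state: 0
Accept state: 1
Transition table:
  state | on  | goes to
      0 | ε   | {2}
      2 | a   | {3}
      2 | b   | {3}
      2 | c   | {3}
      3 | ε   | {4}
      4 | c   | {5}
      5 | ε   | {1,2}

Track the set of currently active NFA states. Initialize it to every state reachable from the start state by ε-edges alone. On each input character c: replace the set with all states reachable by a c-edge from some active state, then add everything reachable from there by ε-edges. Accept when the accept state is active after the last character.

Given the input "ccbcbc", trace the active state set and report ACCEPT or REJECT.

initial (ε-close {0}): {0,2}
'c' @ 1: {3,4}
'c' @ 2: {1,2,5}  ✓accept
'b' @ 3: {3,4}
'c' @ 4: {1,2,5}  ✓accept
'b' @ 5: {3,4}
'c' @ 6: {1,2,5}  ✓accept
end set {1,2,5} — state 1 in

Answer: ACCEPT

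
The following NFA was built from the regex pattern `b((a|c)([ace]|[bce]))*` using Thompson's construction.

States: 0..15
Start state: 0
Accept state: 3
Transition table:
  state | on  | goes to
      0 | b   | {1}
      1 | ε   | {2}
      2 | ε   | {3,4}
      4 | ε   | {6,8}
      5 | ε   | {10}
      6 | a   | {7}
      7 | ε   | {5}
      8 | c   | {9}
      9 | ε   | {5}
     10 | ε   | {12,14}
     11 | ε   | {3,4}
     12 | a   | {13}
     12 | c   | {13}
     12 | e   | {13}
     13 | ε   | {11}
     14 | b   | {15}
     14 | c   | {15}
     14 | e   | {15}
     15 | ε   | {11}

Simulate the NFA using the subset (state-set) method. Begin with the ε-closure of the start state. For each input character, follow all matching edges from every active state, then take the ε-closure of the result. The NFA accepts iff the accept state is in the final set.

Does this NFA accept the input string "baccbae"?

initial (ε-close {0}): {0}
'b' @ 1: {1,2,3,4,6,8}  [accepting]
'a' @ 2: {5,7,10,12,14}
'c' @ 3: {3,4,6,8,11,13,15}  [accepting]
'c' @ 4: {5,9,10,12,14}
'b' @ 5: {3,4,6,8,11,15}  [accepting]
'a' @ 6: {5,7,10,12,14}
'e' @ 7: {3,4,6,8,11,13,15}  [accepting]
final: {3,4,6,8,11,13,15}; accept 3 in set

Answer: ACCEPT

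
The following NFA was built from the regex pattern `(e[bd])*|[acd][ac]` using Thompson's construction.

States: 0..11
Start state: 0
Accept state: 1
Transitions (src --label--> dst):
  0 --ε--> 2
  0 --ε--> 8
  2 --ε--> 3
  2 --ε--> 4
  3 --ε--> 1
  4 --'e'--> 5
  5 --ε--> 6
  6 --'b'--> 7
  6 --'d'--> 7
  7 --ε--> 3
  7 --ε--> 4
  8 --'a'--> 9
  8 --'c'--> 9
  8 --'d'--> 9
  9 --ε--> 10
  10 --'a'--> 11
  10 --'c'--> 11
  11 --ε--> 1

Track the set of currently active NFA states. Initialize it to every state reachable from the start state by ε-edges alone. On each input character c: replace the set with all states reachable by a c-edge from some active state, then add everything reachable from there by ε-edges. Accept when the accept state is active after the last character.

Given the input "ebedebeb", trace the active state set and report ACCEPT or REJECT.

Answer: ACCEPT

Trace:
initial (ε-close {0}): {0,1,2,3,4,8}
'e' @ 1: {5,6}
'b' @ 2: {1,3,4,7}  (accept∈set)
'e' @ 3: {5,6}
'd' @ 4: {1,3,4,7}  (accept∈set)
'e' @ 5: {5,6}
'b' @ 6: {1,3,4,7}  (accept∈set)
'e' @ 7: {5,6}
'b' @ 8: {1,3,4,7}  (accept∈set)
after full input: {1,3,4,7}  (accept=1 in)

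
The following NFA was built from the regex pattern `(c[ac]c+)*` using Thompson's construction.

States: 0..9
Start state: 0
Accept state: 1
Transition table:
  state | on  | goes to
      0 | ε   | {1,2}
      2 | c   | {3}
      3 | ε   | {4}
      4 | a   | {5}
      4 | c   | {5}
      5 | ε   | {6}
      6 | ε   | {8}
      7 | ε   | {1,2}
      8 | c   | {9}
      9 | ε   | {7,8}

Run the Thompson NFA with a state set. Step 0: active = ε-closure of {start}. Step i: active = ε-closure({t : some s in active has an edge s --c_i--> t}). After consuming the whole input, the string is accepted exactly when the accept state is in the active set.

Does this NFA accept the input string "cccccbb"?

start: ε-closure({0}) = {0,1,2}
'c' @ 1: {3,4}
'c' @ 2: {5,6,8}
'c' @ 3: {1,2,7,8,9}  (accept∈set)
'c' @ 4: {1,2,3,4,7,8,9}  (accept∈set)
'c' @ 5: {1,2,3,4,5,6,7,8,9}  (accept∈set)
'b' @ 6: {}  — dead — no transitions
rest 'b' ignored (set empty)
after full input: {}  (accept=1 not in)

Answer: REJECT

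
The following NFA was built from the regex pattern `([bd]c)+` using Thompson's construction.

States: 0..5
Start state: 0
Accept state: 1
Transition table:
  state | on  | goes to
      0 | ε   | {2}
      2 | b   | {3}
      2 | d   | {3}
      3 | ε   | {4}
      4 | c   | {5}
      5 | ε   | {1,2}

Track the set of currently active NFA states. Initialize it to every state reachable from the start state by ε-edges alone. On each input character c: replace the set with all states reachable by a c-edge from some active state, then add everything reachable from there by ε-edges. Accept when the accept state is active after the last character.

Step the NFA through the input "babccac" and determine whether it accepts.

S₀ = ε-closure({0}) = {0,2}
'b' @ 1: {3,4}
'a' @ 2: {}  — no active states
rest 'bccac' ignored (set empty)
after full input: {}  (accept=1 not in)

Answer: REJECT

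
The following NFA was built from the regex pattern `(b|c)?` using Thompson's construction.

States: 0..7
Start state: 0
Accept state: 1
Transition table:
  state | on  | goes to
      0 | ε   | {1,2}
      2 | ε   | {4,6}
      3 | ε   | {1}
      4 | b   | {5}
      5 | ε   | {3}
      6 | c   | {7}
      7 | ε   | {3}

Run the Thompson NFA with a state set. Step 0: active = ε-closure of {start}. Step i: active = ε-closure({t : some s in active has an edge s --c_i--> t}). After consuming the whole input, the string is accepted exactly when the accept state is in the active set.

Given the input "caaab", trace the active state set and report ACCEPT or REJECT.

S₀ = ε-closure({0}) = {0,1,2,4,6}
'c' @ 1: {1,3,7}  (accept∈set)
'a' @ 2: {}  — state set empty
rest 'aab' ignored (set empty)
final: {}; accept 1 not in set

Answer: REJECT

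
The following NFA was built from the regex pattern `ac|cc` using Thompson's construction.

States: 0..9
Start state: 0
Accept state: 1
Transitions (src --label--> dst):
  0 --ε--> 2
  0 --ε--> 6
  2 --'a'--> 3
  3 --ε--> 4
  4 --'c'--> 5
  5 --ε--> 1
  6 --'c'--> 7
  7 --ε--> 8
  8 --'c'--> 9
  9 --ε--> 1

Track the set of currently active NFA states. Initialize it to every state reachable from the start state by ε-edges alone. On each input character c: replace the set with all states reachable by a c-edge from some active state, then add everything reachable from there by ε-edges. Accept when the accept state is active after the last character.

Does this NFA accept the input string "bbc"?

Answer: REJECT

Steps:
start: ε-closure({0}) = {0,2,6}
'b' @ 1: {}  — dead — no transitions
rest 'bc' ignored (set empty)
after full input: {}  (accept=1 not in)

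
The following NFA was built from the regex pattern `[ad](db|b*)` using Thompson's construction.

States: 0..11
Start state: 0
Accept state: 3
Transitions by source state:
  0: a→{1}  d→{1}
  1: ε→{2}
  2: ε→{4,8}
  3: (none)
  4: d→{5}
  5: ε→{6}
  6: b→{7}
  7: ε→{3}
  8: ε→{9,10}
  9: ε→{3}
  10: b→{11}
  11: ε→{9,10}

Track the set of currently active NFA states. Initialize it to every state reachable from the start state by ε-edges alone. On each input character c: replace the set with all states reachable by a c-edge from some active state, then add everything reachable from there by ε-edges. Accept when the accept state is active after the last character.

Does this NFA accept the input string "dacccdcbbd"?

start: ε-closure({0}) = {0}
'd' @ 1: {1,2,3,4,8,9,10}  ✓accept
'a' @ 2: {}  — no active states
rest 'cccdcbbd' ignored (set empty)
final: {}; accept 3 not in set

Answer: REJECT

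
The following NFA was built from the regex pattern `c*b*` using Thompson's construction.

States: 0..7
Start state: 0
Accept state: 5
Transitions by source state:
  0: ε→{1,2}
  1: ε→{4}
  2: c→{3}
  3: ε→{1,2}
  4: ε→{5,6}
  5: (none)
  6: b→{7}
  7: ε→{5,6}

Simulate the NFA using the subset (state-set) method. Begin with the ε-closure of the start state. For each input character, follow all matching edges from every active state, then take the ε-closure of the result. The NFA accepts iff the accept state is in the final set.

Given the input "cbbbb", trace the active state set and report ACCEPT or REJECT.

Answer: ACCEPT

Derivation:
initial (ε-close {0}): {0,1,2,4,5,6}
'c' @ 1: {1,2,3,4,5,6}  (accept∈set)
'b' @ 2: {5,6,7}  (accept∈set)
'b' @ 3: {5,6,7}  (accept∈set)
'b' @ 4: {5,6,7}  (accept∈set)
'b' @ 5: {5,6,7}  (accept∈set)
final: {5,6,7}; accept 5 in set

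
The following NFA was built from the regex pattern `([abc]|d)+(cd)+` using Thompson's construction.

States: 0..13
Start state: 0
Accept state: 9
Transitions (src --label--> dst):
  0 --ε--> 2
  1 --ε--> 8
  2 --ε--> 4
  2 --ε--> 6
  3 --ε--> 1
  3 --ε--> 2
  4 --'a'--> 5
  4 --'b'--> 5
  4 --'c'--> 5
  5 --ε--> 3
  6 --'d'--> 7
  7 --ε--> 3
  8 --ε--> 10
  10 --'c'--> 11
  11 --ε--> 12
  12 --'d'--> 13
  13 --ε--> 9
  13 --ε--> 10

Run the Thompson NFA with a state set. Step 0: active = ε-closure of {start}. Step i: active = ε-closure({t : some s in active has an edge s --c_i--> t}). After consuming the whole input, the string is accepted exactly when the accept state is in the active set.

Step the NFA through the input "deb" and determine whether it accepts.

S₀ = ε-closure({0}) = {0,2,4,6}
'd' @ 1: {1,2,3,4,6,7,8,10}
'e' @ 2: {}  — dead — no transitions
rest 'b' ignored (set empty)
after full input: {}  (accept=9 not in)

Answer: REJECT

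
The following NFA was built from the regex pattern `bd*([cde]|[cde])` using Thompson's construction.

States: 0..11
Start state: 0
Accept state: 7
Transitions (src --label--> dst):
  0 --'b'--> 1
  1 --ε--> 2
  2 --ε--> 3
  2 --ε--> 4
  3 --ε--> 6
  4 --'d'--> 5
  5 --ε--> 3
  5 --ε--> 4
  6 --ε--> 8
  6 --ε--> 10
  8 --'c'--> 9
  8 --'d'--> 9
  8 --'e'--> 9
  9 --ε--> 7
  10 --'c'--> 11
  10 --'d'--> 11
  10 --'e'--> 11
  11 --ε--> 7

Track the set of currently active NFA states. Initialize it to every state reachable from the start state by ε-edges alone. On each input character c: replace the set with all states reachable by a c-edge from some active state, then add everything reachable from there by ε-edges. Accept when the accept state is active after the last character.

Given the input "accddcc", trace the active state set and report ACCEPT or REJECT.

initial (ε-close {0}): {0}
'a' @ 1: {}  — no active states
rest 'ccddcc' ignored (set empty)
end set {} — state 7 not in

Answer: REJECT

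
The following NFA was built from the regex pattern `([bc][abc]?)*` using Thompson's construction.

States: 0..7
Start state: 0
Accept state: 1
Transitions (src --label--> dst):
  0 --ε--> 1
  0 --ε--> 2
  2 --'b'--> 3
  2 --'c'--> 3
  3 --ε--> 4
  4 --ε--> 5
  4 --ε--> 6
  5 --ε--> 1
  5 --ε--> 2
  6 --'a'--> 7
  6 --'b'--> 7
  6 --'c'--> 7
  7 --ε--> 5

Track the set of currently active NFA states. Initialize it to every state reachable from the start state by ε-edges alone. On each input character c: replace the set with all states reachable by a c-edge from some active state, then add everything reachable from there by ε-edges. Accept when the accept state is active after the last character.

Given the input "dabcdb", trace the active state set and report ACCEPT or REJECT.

Answer: REJECT

Trace:
initial (ε-close {0}): {0,1,2}
'd' @ 1: {}  — no active states
rest 'abcdb' ignored (set empty)
end set {} — state 1 not in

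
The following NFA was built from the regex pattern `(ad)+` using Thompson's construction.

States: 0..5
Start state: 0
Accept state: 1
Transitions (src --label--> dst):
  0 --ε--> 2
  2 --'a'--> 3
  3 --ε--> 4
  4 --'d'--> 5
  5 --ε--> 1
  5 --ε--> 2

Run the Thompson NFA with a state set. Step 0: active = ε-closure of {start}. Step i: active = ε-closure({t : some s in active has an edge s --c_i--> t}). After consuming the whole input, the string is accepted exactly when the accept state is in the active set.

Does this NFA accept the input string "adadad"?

start: ε-closure({0}) = {0,2}
'a' @ 1: {3,4}
'd' @ 2: {1,2,5}  ✓accept
'a' @ 3: {3,4}
'd' @ 4: {1,2,5}  ✓accept
'a' @ 5: {3,4}
'd' @ 6: {1,2,5}  ✓accept
after full input: {1,2,5}  (accept=1 in)

Answer: ACCEPT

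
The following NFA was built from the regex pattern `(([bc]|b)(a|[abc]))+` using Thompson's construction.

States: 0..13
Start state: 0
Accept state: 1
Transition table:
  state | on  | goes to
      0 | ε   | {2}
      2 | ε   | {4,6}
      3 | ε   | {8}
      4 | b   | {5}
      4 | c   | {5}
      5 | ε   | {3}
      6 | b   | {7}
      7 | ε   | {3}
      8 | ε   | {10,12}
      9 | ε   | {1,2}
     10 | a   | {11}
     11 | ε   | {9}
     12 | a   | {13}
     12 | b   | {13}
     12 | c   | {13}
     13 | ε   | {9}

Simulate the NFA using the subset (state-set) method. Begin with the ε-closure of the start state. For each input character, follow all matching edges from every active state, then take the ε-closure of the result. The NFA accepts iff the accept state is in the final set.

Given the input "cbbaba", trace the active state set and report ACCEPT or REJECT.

initial (ε-close {0}): {0,2,4,6}
'c' @ 1: {3,5,8,10,12}
'b' @ 2: {1,2,4,6,9,13}  ✓accept
'b' @ 3: {3,5,7,8,10,12}
'a' @ 4: {1,2,4,6,9,11,13}  ✓accept
'b' @ 5: {3,5,7,8,10,12}
'a' @ 6: {1,2,4,6,9,11,13}  ✓accept
end set {1,2,4,6,9,11,13} — state 1 in

Answer: ACCEPT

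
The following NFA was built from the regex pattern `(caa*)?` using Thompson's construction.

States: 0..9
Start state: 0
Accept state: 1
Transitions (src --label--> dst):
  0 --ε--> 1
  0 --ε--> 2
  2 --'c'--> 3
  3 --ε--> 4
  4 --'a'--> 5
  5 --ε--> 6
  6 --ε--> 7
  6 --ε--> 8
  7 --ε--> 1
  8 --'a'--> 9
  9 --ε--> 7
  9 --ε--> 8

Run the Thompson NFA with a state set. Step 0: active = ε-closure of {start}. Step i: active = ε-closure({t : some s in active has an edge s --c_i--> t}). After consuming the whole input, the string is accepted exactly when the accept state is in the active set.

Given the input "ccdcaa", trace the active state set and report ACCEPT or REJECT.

start: ε-closure({0}) = {0,1,2}
'c' @ 1: {3,4}
'c' @ 2: {}  — dead — no transitions
rest 'dcaa' ignored (set empty)
after full input: {}  (accept=1 not in)

Answer: REJECT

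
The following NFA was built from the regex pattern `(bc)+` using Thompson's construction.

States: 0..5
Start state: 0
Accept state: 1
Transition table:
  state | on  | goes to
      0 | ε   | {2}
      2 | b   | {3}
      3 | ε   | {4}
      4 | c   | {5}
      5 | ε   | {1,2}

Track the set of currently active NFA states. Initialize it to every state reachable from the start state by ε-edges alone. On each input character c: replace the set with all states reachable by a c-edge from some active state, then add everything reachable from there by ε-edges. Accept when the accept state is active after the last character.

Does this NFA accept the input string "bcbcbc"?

Answer: ACCEPT

Derivation:
S₀ = ε-closure({0}) = {0,2}
'b' @ 1: {3,4}
'c' @ 2: {1,2,5}  (accept∈set)
'b' @ 3: {3,4}
'c' @ 4: {1,2,5}  (accept∈set)
'b' @ 5: {3,4}
'c' @ 6: {1,2,5}  (accept∈set)
after full input: {1,2,5}  (accept=1 in)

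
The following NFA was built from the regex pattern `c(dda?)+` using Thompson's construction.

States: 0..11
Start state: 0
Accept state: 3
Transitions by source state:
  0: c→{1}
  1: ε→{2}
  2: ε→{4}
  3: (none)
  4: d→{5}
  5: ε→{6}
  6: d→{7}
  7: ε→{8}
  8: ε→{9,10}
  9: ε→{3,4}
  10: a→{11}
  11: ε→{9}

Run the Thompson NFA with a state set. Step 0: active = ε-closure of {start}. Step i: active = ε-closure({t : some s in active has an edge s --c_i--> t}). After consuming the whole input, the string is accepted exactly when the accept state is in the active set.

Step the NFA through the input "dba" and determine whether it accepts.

Answer: REJECT

Trace:
initial (ε-close {0}): {0}
'd' @ 1: {}  — no active states
rest 'ba' ignored (set empty)
after full input: {}  (accept=3 not in)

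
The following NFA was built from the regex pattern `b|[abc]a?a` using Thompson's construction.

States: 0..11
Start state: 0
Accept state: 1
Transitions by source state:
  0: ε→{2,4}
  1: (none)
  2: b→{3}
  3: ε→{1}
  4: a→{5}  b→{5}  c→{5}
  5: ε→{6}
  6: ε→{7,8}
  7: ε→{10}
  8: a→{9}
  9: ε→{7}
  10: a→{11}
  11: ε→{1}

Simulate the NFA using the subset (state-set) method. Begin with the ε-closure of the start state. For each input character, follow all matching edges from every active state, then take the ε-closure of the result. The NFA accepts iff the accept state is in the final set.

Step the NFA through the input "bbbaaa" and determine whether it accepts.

S₀ = ε-closure({0}) = {0,2,4}
'b' @ 1: {1,3,5,6,7,8,10}  (accept∈set)
'b' @ 2: {}  — state set empty
rest 'baaa' ignored (set empty)
final: {}; accept 1 not in set

Answer: REJECT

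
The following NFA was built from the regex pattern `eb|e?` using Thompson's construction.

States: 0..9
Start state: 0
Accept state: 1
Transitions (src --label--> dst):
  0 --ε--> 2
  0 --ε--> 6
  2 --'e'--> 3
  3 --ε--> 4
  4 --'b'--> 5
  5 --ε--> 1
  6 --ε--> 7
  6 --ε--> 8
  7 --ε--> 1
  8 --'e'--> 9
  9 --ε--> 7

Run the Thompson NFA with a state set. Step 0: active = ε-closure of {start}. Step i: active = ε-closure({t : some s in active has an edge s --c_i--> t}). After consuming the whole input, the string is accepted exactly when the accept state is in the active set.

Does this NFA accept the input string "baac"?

S₀ = ε-closure({0}) = {0,1,2,6,7,8}
'b' @ 1: {}  — state set empty
rest 'aac' ignored (set empty)
final: {}; accept 1 not in set

Answer: REJECT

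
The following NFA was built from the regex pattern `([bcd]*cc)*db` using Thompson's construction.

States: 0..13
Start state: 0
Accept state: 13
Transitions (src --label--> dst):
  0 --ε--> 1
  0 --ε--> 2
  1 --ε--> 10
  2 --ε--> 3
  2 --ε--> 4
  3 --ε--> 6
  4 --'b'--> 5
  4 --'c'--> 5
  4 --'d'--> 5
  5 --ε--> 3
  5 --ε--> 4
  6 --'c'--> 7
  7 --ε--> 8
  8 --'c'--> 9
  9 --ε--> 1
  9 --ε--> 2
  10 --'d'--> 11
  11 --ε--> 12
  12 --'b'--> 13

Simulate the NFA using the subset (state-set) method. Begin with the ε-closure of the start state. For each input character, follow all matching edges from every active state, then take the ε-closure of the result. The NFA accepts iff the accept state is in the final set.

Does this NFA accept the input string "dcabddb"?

initial (ε-close {0}): {0,1,2,3,4,6,10}
'd' @ 1: {3,4,5,6,11,12}
'c' @ 2: {3,4,5,6,7,8}
'a' @ 3: {}  — dead — no transitions
rest 'bddb' ignored (set empty)
after full input: {}  (accept=13 not in)

Answer: REJECT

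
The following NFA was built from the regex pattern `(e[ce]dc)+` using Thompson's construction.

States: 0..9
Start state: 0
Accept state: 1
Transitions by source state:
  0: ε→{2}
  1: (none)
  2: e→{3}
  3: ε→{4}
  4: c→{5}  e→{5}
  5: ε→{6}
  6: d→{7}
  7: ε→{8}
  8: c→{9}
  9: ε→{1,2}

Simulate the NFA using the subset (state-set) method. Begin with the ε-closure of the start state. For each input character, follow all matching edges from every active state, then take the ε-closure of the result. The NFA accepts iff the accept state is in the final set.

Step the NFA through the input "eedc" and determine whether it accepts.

start: ε-closure({0}) = {0,2}
'e' @ 1: {3,4}
'e' @ 2: {5,6}
'd' @ 3: {7,8}
'c' @ 4: {1,2,9}  [accepting]
after full input: {1,2,9}  (accept=1 in)

Answer: ACCEPT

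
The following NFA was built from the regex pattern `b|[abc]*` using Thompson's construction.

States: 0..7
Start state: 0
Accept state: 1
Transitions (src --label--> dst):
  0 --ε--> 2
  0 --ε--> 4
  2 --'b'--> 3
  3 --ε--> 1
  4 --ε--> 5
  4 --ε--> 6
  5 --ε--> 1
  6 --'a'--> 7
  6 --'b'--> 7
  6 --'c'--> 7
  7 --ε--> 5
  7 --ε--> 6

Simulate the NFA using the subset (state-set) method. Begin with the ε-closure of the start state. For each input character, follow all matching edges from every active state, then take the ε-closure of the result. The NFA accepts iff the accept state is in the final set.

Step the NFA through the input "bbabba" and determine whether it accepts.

Answer: ACCEPT

Trace:
start: ε-closure({0}) = {0,1,2,4,5,6}
'b' @ 1: {1,3,5,6,7}  ✓accept
'b' @ 2: {1,5,6,7}  ✓accept
'a' @ 3: {1,5,6,7}  ✓accept
'b' @ 4: {1,5,6,7}  ✓accept
'b' @ 5: {1,5,6,7}  ✓accept
'a' @ 6: {1,5,6,7}  ✓accept
after full input: {1,5,6,7}  (accept=1 in)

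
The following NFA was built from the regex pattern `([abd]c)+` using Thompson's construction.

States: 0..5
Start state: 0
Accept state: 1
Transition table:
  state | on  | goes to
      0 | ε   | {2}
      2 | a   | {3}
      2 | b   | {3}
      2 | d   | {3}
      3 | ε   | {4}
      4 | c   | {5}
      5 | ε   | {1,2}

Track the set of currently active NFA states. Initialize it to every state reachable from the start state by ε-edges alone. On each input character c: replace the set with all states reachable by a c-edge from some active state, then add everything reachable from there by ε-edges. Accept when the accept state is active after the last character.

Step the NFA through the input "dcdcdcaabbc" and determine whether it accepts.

initial (ε-close {0}): {0,2}
'd' @ 1: {3,4}
'c' @ 2: {1,2,5}  (accept∈set)
'd' @ 3: {3,4}
'c' @ 4: {1,2,5}  (accept∈set)
'd' @ 5: {3,4}
'c' @ 6: {1,2,5}  (accept∈set)
'a' @ 7: {3,4}
'a' @ 8: {}  — no active states
rest 'bbc' ignored (set empty)
after full input: {}  (accept=1 not in)

Answer: REJECT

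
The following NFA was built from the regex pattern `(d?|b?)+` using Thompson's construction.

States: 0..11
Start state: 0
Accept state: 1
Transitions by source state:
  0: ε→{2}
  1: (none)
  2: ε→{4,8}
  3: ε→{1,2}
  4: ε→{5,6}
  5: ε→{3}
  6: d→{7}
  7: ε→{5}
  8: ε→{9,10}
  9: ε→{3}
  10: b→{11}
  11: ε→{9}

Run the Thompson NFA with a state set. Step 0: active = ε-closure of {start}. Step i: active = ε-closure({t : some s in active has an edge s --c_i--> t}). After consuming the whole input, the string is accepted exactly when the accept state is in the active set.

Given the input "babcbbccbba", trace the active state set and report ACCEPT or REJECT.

Answer: REJECT

Derivation:
S₀ = ε-closure({0}) = {0,1,2,3,4,5,6,8,9,10}
'b' @ 1: {1,2,3,4,5,6,8,9,10,11}  (accept∈set)
'a' @ 2: {}  — dead — no transitions
rest 'bcbbccbba' ignored (set empty)
end set {} — state 1 not in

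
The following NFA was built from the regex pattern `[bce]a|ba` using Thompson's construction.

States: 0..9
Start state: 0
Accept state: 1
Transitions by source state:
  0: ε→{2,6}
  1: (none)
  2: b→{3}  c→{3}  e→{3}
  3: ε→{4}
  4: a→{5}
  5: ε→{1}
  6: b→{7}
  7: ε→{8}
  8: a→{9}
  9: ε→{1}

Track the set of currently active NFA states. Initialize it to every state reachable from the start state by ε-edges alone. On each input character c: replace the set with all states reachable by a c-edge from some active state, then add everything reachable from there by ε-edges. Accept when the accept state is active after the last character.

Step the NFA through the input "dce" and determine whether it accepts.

Answer: REJECT

Steps:
S₀ = ε-closure({0}) = {0,2,6}
'd' @ 1: {}  — state set empty
rest 'ce' ignored (set empty)
end set {} — state 1 not in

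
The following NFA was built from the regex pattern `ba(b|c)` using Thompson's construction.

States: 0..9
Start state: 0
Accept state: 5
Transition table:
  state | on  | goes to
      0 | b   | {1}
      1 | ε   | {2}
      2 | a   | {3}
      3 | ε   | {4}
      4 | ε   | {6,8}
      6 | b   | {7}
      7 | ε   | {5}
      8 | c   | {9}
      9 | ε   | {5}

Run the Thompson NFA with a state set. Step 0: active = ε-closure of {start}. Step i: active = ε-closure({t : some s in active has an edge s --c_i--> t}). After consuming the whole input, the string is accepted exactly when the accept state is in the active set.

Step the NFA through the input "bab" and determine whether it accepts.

S₀ = ε-closure({0}) = {0}
'b' @ 1: {1,2}
'a' @ 2: {3,4,6,8}
'b' @ 3: {5,7}  (accept∈set)
final: {5,7}; accept 5 in set

Answer: ACCEPT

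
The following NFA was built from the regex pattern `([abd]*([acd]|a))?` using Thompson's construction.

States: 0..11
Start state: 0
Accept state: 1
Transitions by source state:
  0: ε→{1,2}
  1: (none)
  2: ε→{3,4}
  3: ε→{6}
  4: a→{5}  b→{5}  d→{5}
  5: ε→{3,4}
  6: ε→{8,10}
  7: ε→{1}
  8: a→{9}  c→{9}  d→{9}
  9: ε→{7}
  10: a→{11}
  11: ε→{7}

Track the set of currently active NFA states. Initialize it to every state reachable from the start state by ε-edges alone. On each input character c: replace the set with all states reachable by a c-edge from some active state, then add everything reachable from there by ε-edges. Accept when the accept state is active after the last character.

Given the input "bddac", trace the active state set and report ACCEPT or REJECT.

Answer: ACCEPT

Steps:
start: ε-closure({0}) = {0,1,2,3,4,6,8,10}
'b' @ 1: {3,4,5,6,8,10}
'd' @ 2: {1,3,4,5,6,7,8,9,10}  [accepting]
'd' @ 3: {1,3,4,5,6,7,8,9,10}  [accepting]
'a' @ 4: {1,3,4,5,6,7,8,9,10,11}  [accepting]
'c' @ 5: {1,7,9}  [accepting]
final: {1,7,9}; accept 1 in set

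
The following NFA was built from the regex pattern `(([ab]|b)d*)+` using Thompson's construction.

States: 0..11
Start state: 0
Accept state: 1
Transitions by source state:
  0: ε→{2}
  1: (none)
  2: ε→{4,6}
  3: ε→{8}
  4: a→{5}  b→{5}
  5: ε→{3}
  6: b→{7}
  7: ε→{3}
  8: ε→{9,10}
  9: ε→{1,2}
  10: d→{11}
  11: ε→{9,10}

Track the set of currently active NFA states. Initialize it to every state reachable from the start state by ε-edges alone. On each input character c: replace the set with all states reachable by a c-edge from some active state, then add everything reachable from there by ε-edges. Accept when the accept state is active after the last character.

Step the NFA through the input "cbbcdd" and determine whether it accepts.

start: ε-closure({0}) = {0,2,4,6}
'c' @ 1: {}  — state set empty
rest 'bbcdd' ignored (set empty)
end set {} — state 1 not in

Answer: REJECT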